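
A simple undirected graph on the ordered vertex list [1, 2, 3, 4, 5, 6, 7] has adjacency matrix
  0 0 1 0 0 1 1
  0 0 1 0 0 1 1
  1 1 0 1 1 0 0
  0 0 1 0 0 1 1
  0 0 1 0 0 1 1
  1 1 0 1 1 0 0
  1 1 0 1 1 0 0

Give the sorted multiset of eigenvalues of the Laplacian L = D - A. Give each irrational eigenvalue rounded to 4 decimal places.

[0, 3, 3, 3, 4, 4, 7]

Reading degrees in the order [1, 2, 3, 4, 5, 6, 7] gives [3, 3, 4, 3, 3, 4, 4]; set D = diag(3, 3, 4, 3, 3, 4, 4) and form L = D - A. L is symmetric positive semidefinite, so every eigenvalue is real and nonnegative. The eigenvalues sum to 24, which equals trace(L) = 2|E|.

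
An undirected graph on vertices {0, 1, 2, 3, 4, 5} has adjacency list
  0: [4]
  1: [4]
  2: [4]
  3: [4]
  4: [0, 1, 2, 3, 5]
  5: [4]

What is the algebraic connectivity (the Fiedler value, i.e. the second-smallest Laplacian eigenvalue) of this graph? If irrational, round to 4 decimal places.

Each diagonal entry of L is the vertex degree and each off-diagonal entry is -1 where an edge is present, 0 otherwise; in the order [0, 1, 2, 3, 4, 5] the diagonal is [1, 1, 1, 1, 5, 1]. The sorted Laplacian eigenvalues are [0, 1, 1, 1, 1, 6]; the algebraic connectivity is the second entry, 1. By the matrix-tree theorem the graph has (1/6) * product of the nonzero eigenvalues = 1 spanning tree.

1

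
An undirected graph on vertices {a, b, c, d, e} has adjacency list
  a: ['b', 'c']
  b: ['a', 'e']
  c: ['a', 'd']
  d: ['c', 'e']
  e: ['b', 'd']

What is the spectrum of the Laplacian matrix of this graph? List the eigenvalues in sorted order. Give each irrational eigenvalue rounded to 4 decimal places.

[0, 1.3820, 1.3820, 3.6180, 3.6180]

Reading degrees in the order [a, b, c, d, e] gives [2, 2, 2, 2, 2]; set D = diag(2, 2, 2, 2, 2) and form L = D - A. Diagonalising L (or applying a numerical eigensolver to the 5x5 matrix) gives the spectrum above. The single zero eigenvalue shows the graph is connected. There is one zero in the spectrum, matching the 1 component.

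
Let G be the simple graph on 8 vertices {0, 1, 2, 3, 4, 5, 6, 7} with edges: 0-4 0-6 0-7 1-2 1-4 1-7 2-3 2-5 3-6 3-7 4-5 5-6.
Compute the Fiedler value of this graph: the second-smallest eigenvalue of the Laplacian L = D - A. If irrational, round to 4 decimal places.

2

Each diagonal entry of L is the vertex degree and each off-diagonal entry is -1 where an edge is present, 0 otherwise; in the order [0, 1, 2, 3, 4, 5, 6, 7] the diagonal is [3, 3, 3, 3, 3, 3, 3, 3]. Computing the eigenvalues of L and sorting gives [0, 2, 2, 2, 4, 4, 4, 6]. The Fiedler value lambda_2 = 2 is strictly positive, so the graph is connected.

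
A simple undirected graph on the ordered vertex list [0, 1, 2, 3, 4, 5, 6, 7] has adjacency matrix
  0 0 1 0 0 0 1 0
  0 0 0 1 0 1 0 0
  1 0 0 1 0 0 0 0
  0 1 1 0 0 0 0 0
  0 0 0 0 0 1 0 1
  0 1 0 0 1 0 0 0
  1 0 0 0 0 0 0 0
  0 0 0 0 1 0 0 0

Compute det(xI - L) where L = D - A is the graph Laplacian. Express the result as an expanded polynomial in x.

x^8 - 14x^7 + 78x^6 - 220x^5 + 330x^4 - 252x^3 + 84x^2 - 8x

With the vertex order [0, 1, 2, 3, 4, 5, 6, 7], the degrees are [2, 2, 2, 2, 2, 2, 1, 1], giving D = diag(2, 2, 2, 2, 2, 2, 1, 1) and L = D - A. Computing det(xI - L) by cofactor expansion (or equivalently via sum-over-permutations) gives x^8 - 14x^7 + 78x^6 - 220x^5 + 330x^4 - 252x^3 + 84x^2 - 8x. The constant term is 0 because L is singular (the all-ones vector lies in its kernel). There is one zero in the spectrum, matching the 1 component. The largest eigenvalue, 3.8478, is at most the vertex count 8.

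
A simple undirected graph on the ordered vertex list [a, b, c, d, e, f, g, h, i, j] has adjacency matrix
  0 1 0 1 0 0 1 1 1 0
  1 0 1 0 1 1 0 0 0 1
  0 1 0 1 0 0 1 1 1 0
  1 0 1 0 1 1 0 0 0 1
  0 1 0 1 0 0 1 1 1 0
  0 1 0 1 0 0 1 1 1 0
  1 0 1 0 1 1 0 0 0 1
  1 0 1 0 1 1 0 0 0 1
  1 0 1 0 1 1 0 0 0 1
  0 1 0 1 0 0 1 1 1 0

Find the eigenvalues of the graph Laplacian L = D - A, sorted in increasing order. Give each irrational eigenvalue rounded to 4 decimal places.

Each diagonal entry of L is the vertex degree and each off-diagonal entry is -1 where an edge is present, 0 otherwise; in the order [a, b, c, d, e, f, g, h, i, j] the diagonal is [5, 5, 5, 5, 5, 5, 5, 5, 5, 5]. The multiplicity of 0 as a Laplacian eigenvalue equals the number of connected components. The eigenvalues sum to 50, which equals trace(L) = 2|E|. The largest eigenvalue, 10, is at most the vertex count 10.

[0, 5, 5, 5, 5, 5, 5, 5, 5, 10]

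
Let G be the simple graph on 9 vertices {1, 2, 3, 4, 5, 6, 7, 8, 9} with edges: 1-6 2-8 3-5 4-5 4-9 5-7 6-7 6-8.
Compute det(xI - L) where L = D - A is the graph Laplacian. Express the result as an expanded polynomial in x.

x^9 - 16x^8 + 103x^7 - 344x^6 + 642x^5 - 672x^4 + 376x^3 - 100x^2 + 9x

Each diagonal entry of L is the vertex degree and each off-diagonal entry is -1 where an edge is present, 0 otherwise; in the order [1, 2, 3, 4, 5, 6, 7, 8, 9] the diagonal is [1, 1, 1, 2, 3, 3, 2, 2, 1]. L has integer entries, so p(x) = det(xI - L) has integer coefficients. Expanding the determinant yields x^9 - 16x^8 + 103x^7 - 344x^6 + 642x^5 - 672x^4 + 376x^3 - 100x^2 + 9x. Since p(0) = det(-L) = 0, x divides p(x). The eigenvalues sum to 16, which equals trace(L) = 2|E|.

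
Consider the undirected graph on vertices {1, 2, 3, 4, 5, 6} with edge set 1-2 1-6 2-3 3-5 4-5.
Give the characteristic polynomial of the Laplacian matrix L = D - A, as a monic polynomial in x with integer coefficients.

With the vertex order [1, 2, 3, 4, 5, 6], the degrees are [2, 2, 2, 1, 2, 1], giving D = diag(2, 2, 2, 1, 2, 1) and L = D - A. L has integer entries, so p(x) = det(xI - L) has integer coefficients. Expanding the determinant yields x^6 - 10x^5 + 36x^4 - 56x^3 + 35x^2 - 6x. The constant term is 0 because L is singular (the all-ones vector lies in its kernel).

x^6 - 10x^5 + 36x^4 - 56x^3 + 35x^2 - 6x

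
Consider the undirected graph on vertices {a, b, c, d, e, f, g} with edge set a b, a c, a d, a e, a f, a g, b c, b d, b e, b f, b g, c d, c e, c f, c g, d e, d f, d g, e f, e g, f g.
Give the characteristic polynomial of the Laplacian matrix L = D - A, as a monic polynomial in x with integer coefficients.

x^7 - 42x^6 + 735x^5 - 6860x^4 + 36015x^3 - 100842x^2 + 117649x

With the vertex order [a, b, c, d, e, f, g], the degrees are [6, 6, 6, 6, 6, 6, 6], giving D = diag(6, 6, 6, 6, 6, 6, 6) and L = D - A. The eigenvalues of L are [0, 7, 7, 7, 7, 7, 7]; the characteristic polynomial is the product of (x - lambda_i), which multiplies out to x^7 - 42x^6 + 735x^5 - 6860x^4 + 36015x^3 - 100842x^2 + 117649x. Since p(0) = det(-L) = 0, x divides p(x). By the matrix-tree theorem the graph has (1/7) * product of the nonzero eigenvalues = 16807 spanning trees.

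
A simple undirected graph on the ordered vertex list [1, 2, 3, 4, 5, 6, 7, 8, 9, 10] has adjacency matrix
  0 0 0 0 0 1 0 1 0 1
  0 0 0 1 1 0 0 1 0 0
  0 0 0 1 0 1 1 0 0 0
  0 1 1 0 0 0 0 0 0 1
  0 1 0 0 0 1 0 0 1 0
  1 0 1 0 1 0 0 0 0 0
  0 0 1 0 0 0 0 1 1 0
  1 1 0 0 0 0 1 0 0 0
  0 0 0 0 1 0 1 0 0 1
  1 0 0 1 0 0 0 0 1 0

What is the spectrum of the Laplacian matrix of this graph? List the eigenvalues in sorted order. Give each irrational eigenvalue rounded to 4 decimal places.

[0, 2, 2, 2, 2, 2, 5, 5, 5, 5]

With the vertex order [1, 2, 3, 4, 5, 6, 7, 8, 9, 10], the degrees are [3, 3, 3, 3, 3, 3, 3, 3, 3, 3], giving D = diag(3, 3, 3, 3, 3, 3, 3, 3, 3, 3) and L = D - A. The multiplicity of 0 as a Laplacian eigenvalue equals the number of connected components. The single zero eigenvalue shows the graph is connected. By the matrix-tree theorem the graph has (1/10) * product of the nonzero eigenvalues = 2000 spanning trees. The largest eigenvalue, 5, is at most the vertex count 10.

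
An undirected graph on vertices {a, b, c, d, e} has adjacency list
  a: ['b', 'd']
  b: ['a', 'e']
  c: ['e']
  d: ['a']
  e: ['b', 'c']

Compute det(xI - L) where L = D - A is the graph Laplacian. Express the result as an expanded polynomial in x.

x^5 - 8x^4 + 21x^3 - 20x^2 + 5x

Each diagonal entry of L is the vertex degree and each off-diagonal entry is -1 where an edge is present, 0 otherwise; in the order [a, b, c, d, e] the diagonal is [2, 2, 1, 1, 2]. L has integer entries, so p(x) = det(xI - L) has integer coefficients. Expanding the determinant yields x^5 - 8x^4 + 21x^3 - 20x^2 + 5x. The coefficient of x^4 equals -trace(L) = -8, matching the sum of degrees. There is one zero in the spectrum, matching the 1 component.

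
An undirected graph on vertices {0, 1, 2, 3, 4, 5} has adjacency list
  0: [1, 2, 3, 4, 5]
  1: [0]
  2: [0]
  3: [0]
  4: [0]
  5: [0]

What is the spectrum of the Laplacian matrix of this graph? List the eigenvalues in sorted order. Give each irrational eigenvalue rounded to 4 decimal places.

[0, 1, 1, 1, 1, 6]

Reading degrees in the order [0, 1, 2, 3, 4, 5] gives [5, 1, 1, 1, 1, 1]; set D = diag(5, 1, 1, 1, 1, 1) and form L = D - A. Diagonalising L (or applying a numerical eigensolver to the 6x6 matrix) gives the spectrum above. The largest eigenvalue, 6, is at most the vertex count 6.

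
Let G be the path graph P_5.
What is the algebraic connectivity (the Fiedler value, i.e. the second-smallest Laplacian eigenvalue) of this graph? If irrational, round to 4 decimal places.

The graph has 5 vertices and degree multiset [2, 2, 2, 1, 1]; D is the diagonal matrix of degrees and L = D - A. The sorted Laplacian eigenvalues are [0, 0.3820, 1.3820, 2.6180, 3.6180]; the algebraic connectivity is the second entry, 0.3820. There is one zero in the spectrum, matching the 1 component.

0.3820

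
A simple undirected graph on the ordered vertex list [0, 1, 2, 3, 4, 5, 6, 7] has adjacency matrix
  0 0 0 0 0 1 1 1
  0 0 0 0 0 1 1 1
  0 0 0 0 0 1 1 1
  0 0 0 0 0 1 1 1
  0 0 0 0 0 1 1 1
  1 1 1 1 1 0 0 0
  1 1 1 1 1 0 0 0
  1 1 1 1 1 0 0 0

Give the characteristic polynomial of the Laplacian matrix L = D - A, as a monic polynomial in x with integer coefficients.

x^8 - 30x^7 + 375x^6 - 2540x^5 + 10095x^4 - 23598x^3 + 30105x^2 - 16200x

Each diagonal entry of L is the vertex degree and each off-diagonal entry is -1 where an edge is present, 0 otherwise; in the order [0, 1, 2, 3, 4, 5, 6, 7] the diagonal is [3, 3, 3, 3, 3, 5, 5, 5]. The eigenvalues of L are [0, 3, 3, 3, 3, 5, 5, 8]; the characteristic polynomial is the product of (x - lambda_i), which multiplies out to x^8 - 30x^7 + 375x^6 - 2540x^5 + 10095x^4 - 23598x^3 + 30105x^2 - 16200x. The coefficient of x^7 equals -trace(L) = -30, matching the sum of degrees. By the matrix-tree theorem the graph has (1/8) * product of the nonzero eigenvalues = 2025 spanning trees. The largest eigenvalue, 8, is at most the vertex count 8.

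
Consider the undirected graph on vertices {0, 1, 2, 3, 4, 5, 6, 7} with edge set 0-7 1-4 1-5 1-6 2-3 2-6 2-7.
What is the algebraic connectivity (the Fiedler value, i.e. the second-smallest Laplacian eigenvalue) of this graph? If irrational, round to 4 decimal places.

With the vertex order [0, 1, 2, 3, 4, 5, 6, 7], the degrees are [1, 3, 3, 1, 1, 1, 2, 2], giving D = diag(1, 3, 3, 1, 1, 1, 2, 2) and L = D - A. The smallest Laplacian eigenvalue is always 0. The next one, lambda_2 = 0.2137, measures how hard the graph is to disconnect: larger values mean better connectivity. The largest eigenvalue, 4.4763, is at most the vertex count 8. The eigenvalues sum to 14, which equals trace(L) = 2|E|.

0.2137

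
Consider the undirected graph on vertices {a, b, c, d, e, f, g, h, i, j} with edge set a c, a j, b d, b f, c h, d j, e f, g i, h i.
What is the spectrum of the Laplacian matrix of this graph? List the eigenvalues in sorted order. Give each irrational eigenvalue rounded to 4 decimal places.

Each diagonal entry of L is the vertex degree and each off-diagonal entry is -1 where an edge is present, 0 otherwise; in the order [a, b, c, d, e, f, g, h, i, j] the diagonal is [2, 2, 2, 2, 1, 2, 1, 2, 2, 2]. L is symmetric positive semidefinite, so every eigenvalue is real and nonnegative. There is one zero in the spectrum, matching the 1 component.

[0, 0.0979, 0.3820, 0.8244, 1.3820, 2, 2.6180, 3.1756, 3.6180, 3.9021]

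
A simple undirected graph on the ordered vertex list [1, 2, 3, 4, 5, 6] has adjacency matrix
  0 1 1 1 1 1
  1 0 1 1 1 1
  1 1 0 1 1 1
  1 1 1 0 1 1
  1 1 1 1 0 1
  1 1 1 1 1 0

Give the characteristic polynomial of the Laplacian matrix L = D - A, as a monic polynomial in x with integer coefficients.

With the vertex order [1, 2, 3, 4, 5, 6], the degrees are [5, 5, 5, 5, 5, 5], giving D = diag(5, 5, 5, 5, 5, 5) and L = D - A. L has integer entries, so p(x) = det(xI - L) has integer coefficients. Expanding the determinant yields x^6 - 30x^5 + 360x^4 - 2160x^3 + 6480x^2 - 7776x. The constant term is 0 because L is singular (the all-ones vector lies in its kernel). The eigenvalues sum to 30, which equals trace(L) = 2|E|.

x^6 - 30x^5 + 360x^4 - 2160x^3 + 6480x^2 - 7776x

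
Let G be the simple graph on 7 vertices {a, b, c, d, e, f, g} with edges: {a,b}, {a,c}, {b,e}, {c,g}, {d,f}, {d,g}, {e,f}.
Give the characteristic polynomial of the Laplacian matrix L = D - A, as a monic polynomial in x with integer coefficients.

x^7 - 14x^6 + 77x^5 - 210x^4 + 294x^3 - 196x^2 + 49x

Reading degrees in the order [a, b, c, d, e, f, g] gives [2, 2, 2, 2, 2, 2, 2]; set D = diag(2, 2, 2, 2, 2, 2, 2) and form L = D - A. L has integer entries, so p(x) = det(xI - L) has integer coefficients. Expanding the determinant yields x^7 - 14x^6 + 77x^5 - 210x^4 + 294x^3 - 196x^2 + 49x. The coefficient of x^6 equals -trace(L) = -14, matching the sum of degrees.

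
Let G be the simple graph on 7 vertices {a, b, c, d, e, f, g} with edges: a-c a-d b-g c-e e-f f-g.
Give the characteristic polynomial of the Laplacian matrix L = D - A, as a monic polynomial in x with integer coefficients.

x^7 - 12x^6 + 55x^5 - 120x^4 + 126x^3 - 56x^2 + 7x

With the vertex order [a, b, c, d, e, f, g], the degrees are [2, 1, 2, 1, 2, 2, 2], giving D = diag(2, 1, 2, 1, 2, 2, 2) and L = D - A. L has integer entries, so p(x) = det(xI - L) has integer coefficients. Expanding the determinant yields x^7 - 12x^6 + 55x^5 - 120x^4 + 126x^3 - 56x^2 + 7x. Since p(0) = det(-L) = 0, x divides p(x). By the matrix-tree theorem the graph has (1/7) * product of the nonzero eigenvalues = 1 spanning tree.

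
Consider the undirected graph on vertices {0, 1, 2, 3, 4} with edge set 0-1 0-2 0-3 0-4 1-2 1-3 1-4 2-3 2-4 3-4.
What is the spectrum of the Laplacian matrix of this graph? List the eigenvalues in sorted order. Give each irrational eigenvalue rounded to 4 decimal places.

Reading degrees in the order [0, 1, 2, 3, 4] gives [4, 4, 4, 4, 4]; set D = diag(4, 4, 4, 4, 4) and form L = D - A. The multiplicity of 0 as a Laplacian eigenvalue equals the number of connected components. By the matrix-tree theorem the graph has (1/5) * product of the nonzero eigenvalues = 125 spanning trees.

[0, 5, 5, 5, 5]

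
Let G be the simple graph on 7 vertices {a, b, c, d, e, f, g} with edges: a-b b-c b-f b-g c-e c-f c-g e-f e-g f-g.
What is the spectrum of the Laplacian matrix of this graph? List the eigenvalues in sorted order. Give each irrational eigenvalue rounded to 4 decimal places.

[0, 0, 0.9139, 3.5720, 5, 5, 5.5141]

With the vertex order [a, b, c, d, e, f, g], the degrees are [1, 4, 4, 0, 3, 4, 4], giving D = diag(1, 4, 4, 0, 3, 4, 4) and L = D - A. Since every row of L sums to 0, the all-ones vector is in the kernel and 0 is an eigenvalue. The 2 zero eigenvalues correspond to the 2 connected components.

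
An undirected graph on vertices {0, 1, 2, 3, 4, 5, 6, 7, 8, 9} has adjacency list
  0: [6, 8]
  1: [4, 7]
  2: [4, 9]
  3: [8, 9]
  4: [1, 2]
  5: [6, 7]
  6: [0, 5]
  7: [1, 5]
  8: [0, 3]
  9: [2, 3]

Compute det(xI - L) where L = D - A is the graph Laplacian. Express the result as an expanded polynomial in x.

With the vertex order [0, 1, 2, 3, 4, 5, 6, 7, 8, 9], the degrees are [2, 2, 2, 2, 2, 2, 2, 2, 2, 2], giving D = diag(2, 2, 2, 2, 2, 2, 2, 2, 2, 2) and L = D - A. L has integer entries, so p(x) = det(xI - L) has integer coefficients. Expanding the determinant yields x^10 - 20x^9 + 170x^8 - 800x^7 + 2275x^6 - 4004x^5 + 4290x^4 - 2640x^3 + 825x^2 - 100x. The constant term is 0 because L is singular (the all-ones vector lies in its kernel).

x^10 - 20x^9 + 170x^8 - 800x^7 + 2275x^6 - 4004x^5 + 4290x^4 - 2640x^3 + 825x^2 - 100x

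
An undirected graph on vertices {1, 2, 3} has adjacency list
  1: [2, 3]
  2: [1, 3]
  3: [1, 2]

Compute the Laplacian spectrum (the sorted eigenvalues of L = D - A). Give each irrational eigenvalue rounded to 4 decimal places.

[0, 3, 3]

With the vertex order [1, 2, 3], the degrees are [2, 2, 2], giving D = diag(2, 2, 2) and L = D - A. Since every row of L sums to 0, the all-ones vector is in the kernel and 0 is an eigenvalue. The eigenvalues sum to 6, which equals trace(L) = 2|E|.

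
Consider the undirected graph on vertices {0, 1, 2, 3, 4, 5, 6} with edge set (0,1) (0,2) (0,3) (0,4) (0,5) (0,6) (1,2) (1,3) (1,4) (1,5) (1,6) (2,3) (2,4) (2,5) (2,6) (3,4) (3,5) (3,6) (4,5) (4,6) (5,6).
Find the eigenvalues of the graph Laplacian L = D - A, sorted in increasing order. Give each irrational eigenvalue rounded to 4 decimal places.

[0, 7, 7, 7, 7, 7, 7]

Each diagonal entry of L is the vertex degree and each off-diagonal entry is -1 where an edge is present, 0 otherwise; in the order [0, 1, 2, 3, 4, 5, 6] the diagonal is [6, 6, 6, 6, 6, 6, 6]. The multiplicity of 0 as a Laplacian eigenvalue equals the number of connected components. The single zero eigenvalue shows the graph is connected. There is one zero in the spectrum, matching the 1 component.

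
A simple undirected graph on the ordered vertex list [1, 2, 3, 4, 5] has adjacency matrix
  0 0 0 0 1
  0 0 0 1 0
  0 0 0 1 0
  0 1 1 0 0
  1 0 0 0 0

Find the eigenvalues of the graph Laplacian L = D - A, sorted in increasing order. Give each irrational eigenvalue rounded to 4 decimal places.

[0, 0, 1, 2, 3]

With the vertex order [1, 2, 3, 4, 5], the degrees are [1, 1, 1, 2, 1], giving D = diag(1, 1, 1, 2, 1) and L = D - A. The multiplicity of 0 as a Laplacian eigenvalue equals the number of connected components. The 2 zero eigenvalues correspond to the 2 connected components. There are 2 zeros in the spectrum, matching the 2 components.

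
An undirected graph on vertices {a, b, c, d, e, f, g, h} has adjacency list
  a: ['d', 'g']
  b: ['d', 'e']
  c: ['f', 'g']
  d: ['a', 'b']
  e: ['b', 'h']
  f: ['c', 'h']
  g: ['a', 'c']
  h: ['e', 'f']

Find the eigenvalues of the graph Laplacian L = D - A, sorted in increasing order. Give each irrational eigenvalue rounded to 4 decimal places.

[0, 0.5858, 0.5858, 2, 2, 3.4142, 3.4142, 4]

Each diagonal entry of L is the vertex degree and each off-diagonal entry is -1 where an edge is present, 0 otherwise; in the order [a, b, c, d, e, f, g, h] the diagonal is [2, 2, 2, 2, 2, 2, 2, 2]. Since every row of L sums to 0, the all-ones vector is in the kernel and 0 is an eigenvalue. The single zero eigenvalue shows the graph is connected. The eigenvalues sum to 16, which equals trace(L) = 2|E|.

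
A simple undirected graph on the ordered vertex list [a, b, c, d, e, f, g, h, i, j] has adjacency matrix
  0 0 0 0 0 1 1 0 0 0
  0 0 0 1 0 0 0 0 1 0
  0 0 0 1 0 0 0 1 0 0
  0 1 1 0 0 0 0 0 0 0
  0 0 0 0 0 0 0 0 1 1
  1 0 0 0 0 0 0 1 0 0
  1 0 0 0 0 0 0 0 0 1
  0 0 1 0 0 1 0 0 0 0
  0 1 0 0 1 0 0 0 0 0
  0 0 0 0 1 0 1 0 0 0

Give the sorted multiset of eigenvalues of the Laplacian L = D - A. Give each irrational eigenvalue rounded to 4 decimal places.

With the vertex order [a, b, c, d, e, f, g, h, i, j], the degrees are [2, 2, 2, 2, 2, 2, 2, 2, 2, 2], giving D = diag(2, 2, 2, 2, 2, 2, 2, 2, 2, 2) and L = D - A. Since every row of L sums to 0, the all-ones vector is in the kernel and 0 is an eigenvalue. The eigenvalues sum to 20, which equals trace(L) = 2|E|.

[0, 0.3820, 0.3820, 1.3820, 1.3820, 2.6180, 2.6180, 3.6180, 3.6180, 4]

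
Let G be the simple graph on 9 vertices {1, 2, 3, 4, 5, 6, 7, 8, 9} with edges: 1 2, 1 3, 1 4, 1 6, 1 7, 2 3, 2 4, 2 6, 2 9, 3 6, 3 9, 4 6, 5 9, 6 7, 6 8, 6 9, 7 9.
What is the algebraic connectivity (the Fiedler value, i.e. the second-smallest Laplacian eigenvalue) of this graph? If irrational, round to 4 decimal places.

0.8152

Reading degrees in the order [1, 2, 3, 4, 5, 6, 7, 8, 9] gives [5, 5, 4, 3, 1, 7, 3, 1, 5]; set D = diag(5, 5, 4, 3, 1, 7, 3, 1, 5) and form L = D - A. Computing the eigenvalues of L and sorting gives [0, 0.8152, 1.0949, 2.7171, 3.3906, 5.2290, 5.8664, 6.8554, 8.0314]. The Fiedler value lambda_2 = 0.8152 is strictly positive, so the graph is connected.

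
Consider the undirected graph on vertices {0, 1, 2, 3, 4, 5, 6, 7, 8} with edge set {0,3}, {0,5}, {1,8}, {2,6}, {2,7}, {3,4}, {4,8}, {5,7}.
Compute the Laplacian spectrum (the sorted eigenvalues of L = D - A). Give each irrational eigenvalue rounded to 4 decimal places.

[0, 0.1206, 0.4679, 1, 1.6527, 2.3473, 3, 3.5321, 3.8794]

With the vertex order [0, 1, 2, 3, 4, 5, 6, 7, 8], the degrees are [2, 1, 2, 2, 2, 2, 1, 2, 2], giving D = diag(2, 1, 2, 2, 2, 2, 1, 2, 2) and L = D - A. Since every row of L sums to 0, the all-ones vector is in the kernel and 0 is an eigenvalue. The single zero eigenvalue shows the graph is connected.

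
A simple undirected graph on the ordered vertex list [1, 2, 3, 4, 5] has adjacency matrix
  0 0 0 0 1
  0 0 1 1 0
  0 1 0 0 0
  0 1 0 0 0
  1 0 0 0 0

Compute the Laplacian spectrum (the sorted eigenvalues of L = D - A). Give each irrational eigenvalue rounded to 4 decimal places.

[0, 0, 1, 2, 3]

Reading degrees in the order [1, 2, 3, 4, 5] gives [1, 2, 1, 1, 1]; set D = diag(1, 2, 1, 1, 1) and form L = D - A. The multiplicity of 0 as a Laplacian eigenvalue equals the number of connected components. The 2 zero eigenvalues correspond to the 2 connected components.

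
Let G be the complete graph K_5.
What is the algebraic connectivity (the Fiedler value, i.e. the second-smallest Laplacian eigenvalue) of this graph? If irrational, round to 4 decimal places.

The graph has 5 vertices and degree multiset [4, 4, 4, 4, 4]; D is the diagonal matrix of degrees and L = D - A. Computing the eigenvalues of L and sorting gives [0, 5, 5, 5, 5]. The Fiedler value lambda_2 = 5 is strictly positive, so the graph is connected. There is one zero in the spectrum, matching the 1 component.

5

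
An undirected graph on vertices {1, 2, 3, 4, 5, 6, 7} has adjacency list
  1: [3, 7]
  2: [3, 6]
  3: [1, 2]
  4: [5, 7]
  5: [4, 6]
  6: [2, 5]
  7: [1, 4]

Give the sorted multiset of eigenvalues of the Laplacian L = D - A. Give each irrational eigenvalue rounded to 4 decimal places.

Reading degrees in the order [1, 2, 3, 4, 5, 6, 7] gives [2, 2, 2, 2, 2, 2, 2]; set D = diag(2, 2, 2, 2, 2, 2, 2) and form L = D - A. Diagonalising L (or applying a numerical eigensolver to the 7x7 matrix) gives the spectrum above. The eigenvalues sum to 14, which equals trace(L) = 2|E|.

[0, 0.7530, 0.7530, 2.4450, 2.4450, 3.8019, 3.8019]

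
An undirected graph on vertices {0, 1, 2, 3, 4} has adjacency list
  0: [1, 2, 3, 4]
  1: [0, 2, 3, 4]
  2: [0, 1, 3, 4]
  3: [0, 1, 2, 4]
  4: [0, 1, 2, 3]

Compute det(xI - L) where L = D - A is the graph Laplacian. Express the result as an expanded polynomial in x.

Reading degrees in the order [0, 1, 2, 3, 4] gives [4, 4, 4, 4, 4]; set D = diag(4, 4, 4, 4, 4) and form L = D - A. Computing det(xI - L) by cofactor expansion (or equivalently via sum-over-permutations) gives x^5 - 20x^4 + 150x^3 - 500x^2 + 625x. The coefficient of x^4 equals -trace(L) = -20, matching the sum of degrees. The eigenvalues sum to 20, which equals trace(L) = 2|E|.

x^5 - 20x^4 + 150x^3 - 500x^2 + 625x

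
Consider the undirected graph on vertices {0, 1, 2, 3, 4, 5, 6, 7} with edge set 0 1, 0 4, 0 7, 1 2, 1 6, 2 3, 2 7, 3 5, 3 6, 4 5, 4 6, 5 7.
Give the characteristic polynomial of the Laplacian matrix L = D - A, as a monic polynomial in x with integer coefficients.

x^8 - 24x^7 + 240x^6 - 1296x^5 + 4080x^4 - 7488x^3 + 7424x^2 - 3072x

With the vertex order [0, 1, 2, 3, 4, 5, 6, 7], the degrees are [3, 3, 3, 3, 3, 3, 3, 3], giving D = diag(3, 3, 3, 3, 3, 3, 3, 3) and L = D - A. The eigenvalues of L are [0, 2, 2, 2, 4, 4, 4, 6]; the characteristic polynomial is the product of (x - lambda_i), which multiplies out to x^8 - 24x^7 + 240x^6 - 1296x^5 + 4080x^4 - 7488x^3 + 7424x^2 - 3072x. The constant term is 0 because L is singular (the all-ones vector lies in its kernel). There is one zero in the spectrum, matching the 1 component. The largest eigenvalue, 6, is at most the vertex count 8.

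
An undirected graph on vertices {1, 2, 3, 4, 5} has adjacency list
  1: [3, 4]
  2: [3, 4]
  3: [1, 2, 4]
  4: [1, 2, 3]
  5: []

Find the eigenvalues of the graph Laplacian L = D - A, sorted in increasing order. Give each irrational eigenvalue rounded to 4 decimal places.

[0, 0, 2, 4, 4]

With the vertex order [1, 2, 3, 4, 5], the degrees are [2, 2, 3, 3, 0], giving D = diag(2, 2, 3, 3, 0) and L = D - A. The multiplicity of 0 as a Laplacian eigenvalue equals the number of connected components. The 2 zero eigenvalues correspond to the 2 connected components.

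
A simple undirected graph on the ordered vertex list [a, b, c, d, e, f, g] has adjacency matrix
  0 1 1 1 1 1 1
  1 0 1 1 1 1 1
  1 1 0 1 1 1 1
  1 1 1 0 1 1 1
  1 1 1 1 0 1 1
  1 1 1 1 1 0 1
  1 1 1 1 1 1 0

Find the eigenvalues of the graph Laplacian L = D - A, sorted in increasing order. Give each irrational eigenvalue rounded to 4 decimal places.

Each diagonal entry of L is the vertex degree and each off-diagonal entry is -1 where an edge is present, 0 otherwise; in the order [a, b, c, d, e, f, g] the diagonal is [6, 6, 6, 6, 6, 6, 6]. L is symmetric positive semidefinite, so every eigenvalue is real and nonnegative. The single zero eigenvalue shows the graph is connected. By the matrix-tree theorem the graph has (1/7) * product of the nonzero eigenvalues = 16807 spanning trees.

[0, 7, 7, 7, 7, 7, 7]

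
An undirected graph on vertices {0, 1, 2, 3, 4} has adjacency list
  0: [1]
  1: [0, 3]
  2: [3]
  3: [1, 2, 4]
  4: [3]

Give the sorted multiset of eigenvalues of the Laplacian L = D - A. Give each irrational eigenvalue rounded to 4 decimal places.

Reading degrees in the order [0, 1, 2, 3, 4] gives [1, 2, 1, 3, 1]; set D = diag(1, 2, 1, 3, 1) and form L = D - A. Diagonalising L (or applying a numerical eigensolver to the 5x5 matrix) gives the spectrum above. The single zero eigenvalue shows the graph is connected. The eigenvalues sum to 8, which equals trace(L) = 2|E|. There is one zero in the spectrum, matching the 1 component.

[0, 0.5188, 1, 2.3111, 4.1701]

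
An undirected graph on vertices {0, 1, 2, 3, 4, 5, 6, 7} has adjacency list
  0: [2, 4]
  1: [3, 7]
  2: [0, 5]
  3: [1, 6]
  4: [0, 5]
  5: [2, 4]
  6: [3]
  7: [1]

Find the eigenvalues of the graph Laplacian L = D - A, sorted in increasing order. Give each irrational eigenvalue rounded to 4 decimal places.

Each diagonal entry of L is the vertex degree and each off-diagonal entry is -1 where an edge is present, 0 otherwise; in the order [0, 1, 2, 3, 4, 5, 6, 7] the diagonal is [2, 2, 2, 2, 2, 2, 1, 1]. Since every row of L sums to 0, the all-ones vector is in the kernel and 0 is an eigenvalue. The 2 zero eigenvalues correspond to the 2 connected components. There are 2 zeros in the spectrum, matching the 2 components.

[0, 0, 0.5858, 2, 2, 2, 3.4142, 4]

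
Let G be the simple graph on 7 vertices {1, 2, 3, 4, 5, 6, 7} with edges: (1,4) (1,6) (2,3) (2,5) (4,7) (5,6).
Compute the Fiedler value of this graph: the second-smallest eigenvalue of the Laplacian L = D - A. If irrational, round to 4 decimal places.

0.1981

Each diagonal entry of L is the vertex degree and each off-diagonal entry is -1 where an edge is present, 0 otherwise; in the order [1, 2, 3, 4, 5, 6, 7] the diagonal is [2, 2, 1, 2, 2, 2, 1]. Computing the eigenvalues of L and sorting gives [0, 0.1981, 0.7530, 1.5550, 2.4450, 3.2470, 3.8019]. The Fiedler value lambda_2 = 0.1981 is strictly positive, so the graph is connected. By the matrix-tree theorem the graph has (1/7) * product of the nonzero eigenvalues = 1 spanning tree.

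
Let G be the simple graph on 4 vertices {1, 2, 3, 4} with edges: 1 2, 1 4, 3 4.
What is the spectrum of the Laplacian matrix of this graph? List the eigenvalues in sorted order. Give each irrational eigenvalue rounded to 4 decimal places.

[0, 0.5858, 2, 3.4142]

Reading degrees in the order [1, 2, 3, 4] gives [2, 1, 1, 2]; set D = diag(2, 1, 1, 2) and form L = D - A. L is symmetric positive semidefinite, so every eigenvalue is real and nonnegative. The single zero eigenvalue shows the graph is connected. There is one zero in the spectrum, matching the 1 component.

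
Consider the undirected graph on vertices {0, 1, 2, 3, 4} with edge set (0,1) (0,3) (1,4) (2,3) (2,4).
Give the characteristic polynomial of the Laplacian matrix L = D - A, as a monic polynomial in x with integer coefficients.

x^5 - 10x^4 + 35x^3 - 50x^2 + 25x

With the vertex order [0, 1, 2, 3, 4], the degrees are [2, 2, 2, 2, 2], giving D = diag(2, 2, 2, 2, 2) and L = D - A. Computing det(xI - L) by cofactor expansion (or equivalently via sum-over-permutations) gives x^5 - 10x^4 + 35x^3 - 50x^2 + 25x. Since p(0) = det(-L) = 0, x divides p(x). The eigenvalues sum to 10, which equals trace(L) = 2|E|.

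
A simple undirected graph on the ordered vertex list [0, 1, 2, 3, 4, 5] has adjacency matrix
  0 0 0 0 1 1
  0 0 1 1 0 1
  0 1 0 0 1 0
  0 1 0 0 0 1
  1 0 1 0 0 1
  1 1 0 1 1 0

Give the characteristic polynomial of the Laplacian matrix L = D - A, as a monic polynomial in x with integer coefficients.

x^6 - 16x^5 + 97x^4 - 276x^3 + 365x^2 - 180x

Reading degrees in the order [0, 1, 2, 3, 4, 5] gives [2, 3, 2, 2, 3, 4]; set D = diag(2, 3, 2, 2, 3, 4) and form L = D - A. L has integer entries, so p(x) = det(xI - L) has integer coefficients. Expanding the determinant yields x^6 - 16x^5 + 97x^4 - 276x^3 + 365x^2 - 180x. The constant term is 0 because L is singular (the all-ones vector lies in its kernel). By the matrix-tree theorem the graph has (1/6) * product of the nonzero eigenvalues = 30 spanning trees.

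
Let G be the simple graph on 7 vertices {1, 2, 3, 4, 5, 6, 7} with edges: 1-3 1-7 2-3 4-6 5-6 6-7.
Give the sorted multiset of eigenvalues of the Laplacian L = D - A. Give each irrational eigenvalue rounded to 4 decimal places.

[0, 0.2254, 1, 1, 2.1859, 3.3604, 4.2283]

Reading degrees in the order [1, 2, 3, 4, 5, 6, 7] gives [2, 1, 2, 1, 1, 3, 2]; set D = diag(2, 1, 2, 1, 1, 3, 2) and form L = D - A. Diagonalising L (or applying a numerical eigensolver to the 7x7 matrix) gives the spectrum above. The largest eigenvalue, 4.2283, is at most the vertex count 7.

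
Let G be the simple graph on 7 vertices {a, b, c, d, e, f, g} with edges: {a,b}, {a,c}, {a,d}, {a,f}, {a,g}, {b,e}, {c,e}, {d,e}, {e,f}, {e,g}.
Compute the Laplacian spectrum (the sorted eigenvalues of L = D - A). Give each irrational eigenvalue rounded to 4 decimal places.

[0, 2, 2, 2, 2, 5, 7]

With the vertex order [a, b, c, d, e, f, g], the degrees are [5, 2, 2, 2, 5, 2, 2], giving D = diag(5, 2, 2, 2, 5, 2, 2) and L = D - A. Since every row of L sums to 0, the all-ones vector is in the kernel and 0 is an eigenvalue. The single zero eigenvalue shows the graph is connected. The eigenvalues sum to 20, which equals trace(L) = 2|E|.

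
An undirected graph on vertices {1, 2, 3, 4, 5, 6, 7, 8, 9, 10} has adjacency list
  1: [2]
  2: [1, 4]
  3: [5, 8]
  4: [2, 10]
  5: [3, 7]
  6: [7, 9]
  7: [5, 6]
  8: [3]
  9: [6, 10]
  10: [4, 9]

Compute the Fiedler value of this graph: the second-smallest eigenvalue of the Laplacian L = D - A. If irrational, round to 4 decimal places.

Reading degrees in the order [1, 2, 3, 4, 5, 6, 7, 8, 9, 10] gives [1, 2, 2, 2, 2, 2, 2, 1, 2, 2]; set D = diag(1, 2, 2, 2, 2, 2, 2, 1, 2, 2) and form L = D - A. The sorted Laplacian eigenvalues are [0, 0.0979, 0.3820, 0.8244, 1.3820, 2, 2.6180, 3.1756, 3.6180, 3.9021]; the algebraic connectivity is the second entry, 0.0979.

0.0979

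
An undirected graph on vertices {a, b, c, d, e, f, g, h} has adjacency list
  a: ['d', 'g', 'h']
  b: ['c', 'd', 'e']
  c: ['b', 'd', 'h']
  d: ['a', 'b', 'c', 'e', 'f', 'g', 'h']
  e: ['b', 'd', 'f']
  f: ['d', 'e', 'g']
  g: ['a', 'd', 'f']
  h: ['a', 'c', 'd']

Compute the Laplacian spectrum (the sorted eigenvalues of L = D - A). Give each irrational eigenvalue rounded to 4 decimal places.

With the vertex order [a, b, c, d, e, f, g, h], the degrees are [3, 3, 3, 7, 3, 3, 3, 3], giving D = diag(3, 3, 3, 7, 3, 3, 3, 3) and L = D - A. L is symmetric positive semidefinite, so every eigenvalue is real and nonnegative. The single zero eigenvalue shows the graph is connected. The eigenvalues sum to 28, which equals trace(L) = 2|E|.

[0, 1.7530, 1.7530, 3.4450, 3.4450, 4.8019, 4.8019, 8]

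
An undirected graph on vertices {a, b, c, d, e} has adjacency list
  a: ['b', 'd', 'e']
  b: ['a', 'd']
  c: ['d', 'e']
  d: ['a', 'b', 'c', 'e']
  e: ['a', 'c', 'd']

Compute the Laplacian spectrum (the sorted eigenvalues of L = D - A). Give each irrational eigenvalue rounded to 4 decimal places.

[0, 1.5858, 3, 4.4142, 5]

Reading degrees in the order [a, b, c, d, e] gives [3, 2, 2, 4, 3]; set D = diag(3, 2, 2, 4, 3) and form L = D - A. L is symmetric positive semidefinite, so every eigenvalue is real and nonnegative. The single zero eigenvalue shows the graph is connected. There is one zero in the spectrum, matching the 1 component. By the matrix-tree theorem the graph has (1/5) * product of the nonzero eigenvalues = 21 spanning trees.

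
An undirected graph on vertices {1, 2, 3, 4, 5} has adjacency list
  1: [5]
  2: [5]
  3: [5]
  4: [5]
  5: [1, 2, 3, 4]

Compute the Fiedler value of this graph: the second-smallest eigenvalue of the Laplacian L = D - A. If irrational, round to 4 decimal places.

Reading degrees in the order [1, 2, 3, 4, 5] gives [1, 1, 1, 1, 4]; set D = diag(1, 1, 1, 1, 4) and form L = D - A. Computing the eigenvalues of L and sorting gives [0, 1, 1, 1, 5]. The Fiedler value lambda_2 = 1 is strictly positive, so the graph is connected. By the matrix-tree theorem the graph has (1/5) * product of the nonzero eigenvalues = 1 spanning tree.

1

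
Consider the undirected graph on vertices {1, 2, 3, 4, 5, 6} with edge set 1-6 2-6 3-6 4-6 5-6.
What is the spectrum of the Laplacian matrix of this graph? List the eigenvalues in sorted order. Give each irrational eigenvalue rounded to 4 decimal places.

[0, 1, 1, 1, 1, 6]

Each diagonal entry of L is the vertex degree and each off-diagonal entry is -1 where an edge is present, 0 otherwise; in the order [1, 2, 3, 4, 5, 6] the diagonal is [1, 1, 1, 1, 1, 5]. L is symmetric positive semidefinite, so every eigenvalue is real and nonnegative.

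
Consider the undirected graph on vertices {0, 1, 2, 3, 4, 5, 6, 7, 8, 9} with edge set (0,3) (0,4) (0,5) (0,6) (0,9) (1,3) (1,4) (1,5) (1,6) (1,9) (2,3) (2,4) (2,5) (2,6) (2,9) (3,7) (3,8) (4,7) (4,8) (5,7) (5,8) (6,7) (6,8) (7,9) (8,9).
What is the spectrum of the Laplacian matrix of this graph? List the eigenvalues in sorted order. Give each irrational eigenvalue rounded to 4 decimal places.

[0, 5, 5, 5, 5, 5, 5, 5, 5, 10]

With the vertex order [0, 1, 2, 3, 4, 5, 6, 7, 8, 9], the degrees are [5, 5, 5, 5, 5, 5, 5, 5, 5, 5], giving D = diag(5, 5, 5, 5, 5, 5, 5, 5, 5, 5) and L = D - A. Diagonalising L (or applying a numerical eigensolver to the 10x10 matrix) gives the spectrum above. The single zero eigenvalue shows the graph is connected. The eigenvalues sum to 50, which equals trace(L) = 2|E|. The largest eigenvalue, 10, is at most the vertex count 10.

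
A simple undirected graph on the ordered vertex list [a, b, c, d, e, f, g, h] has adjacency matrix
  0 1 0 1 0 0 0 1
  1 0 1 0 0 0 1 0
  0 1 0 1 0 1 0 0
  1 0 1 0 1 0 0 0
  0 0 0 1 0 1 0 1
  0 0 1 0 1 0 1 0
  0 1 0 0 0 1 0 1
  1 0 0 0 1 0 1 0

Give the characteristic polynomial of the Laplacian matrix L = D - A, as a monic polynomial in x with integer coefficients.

Reading degrees in the order [a, b, c, d, e, f, g, h] gives [3, 3, 3, 3, 3, 3, 3, 3]; set D = diag(3, 3, 3, 3, 3, 3, 3, 3) and form L = D - A. Computing det(xI - L) by cofactor expansion (or equivalently via sum-over-permutations) gives x^8 - 24x^7 + 240x^6 - 1296x^5 + 4080x^4 - 7488x^3 + 7424x^2 - 3072x. Since p(0) = det(-L) = 0, x divides p(x).

x^8 - 24x^7 + 240x^6 - 1296x^5 + 4080x^4 - 7488x^3 + 7424x^2 - 3072x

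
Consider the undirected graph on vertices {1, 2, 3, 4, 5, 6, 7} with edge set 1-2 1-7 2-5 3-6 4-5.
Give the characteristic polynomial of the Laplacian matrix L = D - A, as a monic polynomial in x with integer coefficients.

Reading degrees in the order [1, 2, 3, 4, 5, 6, 7] gives [2, 2, 1, 1, 2, 1, 1]; set D = diag(2, 2, 1, 1, 2, 1, 1) and form L = D - A. L has integer entries, so p(x) = det(xI - L) has integer coefficients. Expanding the determinant yields x^7 - 10x^6 + 37x^5 - 62x^4 + 45x^3 - 10x^2. Since p(0) = det(-L) = 0, x divides p(x). The largest eigenvalue, 3.6180, is at most the vertex count 7.

x^7 - 10x^6 + 37x^5 - 62x^4 + 45x^3 - 10x^2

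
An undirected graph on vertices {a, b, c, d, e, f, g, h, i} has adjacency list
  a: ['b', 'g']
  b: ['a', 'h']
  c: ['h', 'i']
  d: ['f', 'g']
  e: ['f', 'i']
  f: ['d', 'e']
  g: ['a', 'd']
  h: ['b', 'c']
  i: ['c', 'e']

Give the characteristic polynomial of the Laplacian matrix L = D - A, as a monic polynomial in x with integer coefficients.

x^9 - 18x^8 + 135x^7 - 546x^6 + 1287x^5 - 1782x^4 + 1386x^3 - 540x^2 + 81x

Reading degrees in the order [a, b, c, d, e, f, g, h, i] gives [2, 2, 2, 2, 2, 2, 2, 2, 2]; set D = diag(2, 2, 2, 2, 2, 2, 2, 2, 2) and form L = D - A. Computing det(xI - L) by cofactor expansion (or equivalently via sum-over-permutations) gives x^9 - 18x^8 + 135x^7 - 546x^6 + 1287x^5 - 1782x^4 + 1386x^3 - 540x^2 + 81x. Since p(0) = det(-L) = 0, x divides p(x). The eigenvalues sum to 18, which equals trace(L) = 2|E|.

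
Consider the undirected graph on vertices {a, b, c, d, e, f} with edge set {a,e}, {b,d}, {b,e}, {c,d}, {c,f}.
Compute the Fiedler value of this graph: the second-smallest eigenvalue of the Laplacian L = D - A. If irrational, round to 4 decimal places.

0.2679

Reading degrees in the order [a, b, c, d, e, f] gives [1, 2, 2, 2, 2, 1]; set D = diag(1, 2, 2, 2, 2, 1) and form L = D - A. Computing the eigenvalues of L and sorting gives [0, 0.2679, 1, 2, 3, 3.7321]. The Fiedler value lambda_2 = 0.2679 is strictly positive, so the graph is connected. There is one zero in the spectrum, matching the 1 component. The eigenvalues sum to 10, which equals trace(L) = 2|E|.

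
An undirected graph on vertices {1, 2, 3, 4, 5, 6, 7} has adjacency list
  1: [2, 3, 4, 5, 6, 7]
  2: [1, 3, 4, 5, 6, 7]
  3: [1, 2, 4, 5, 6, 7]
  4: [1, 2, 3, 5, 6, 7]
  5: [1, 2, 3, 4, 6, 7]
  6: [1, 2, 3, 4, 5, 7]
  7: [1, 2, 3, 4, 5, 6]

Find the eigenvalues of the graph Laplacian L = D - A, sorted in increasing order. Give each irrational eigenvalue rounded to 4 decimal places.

[0, 7, 7, 7, 7, 7, 7]

With the vertex order [1, 2, 3, 4, 5, 6, 7], the degrees are [6, 6, 6, 6, 6, 6, 6], giving D = diag(6, 6, 6, 6, 6, 6, 6) and L = D - A. Diagonalising L (or applying a numerical eigensolver to the 7x7 matrix) gives the spectrum above. The single zero eigenvalue shows the graph is connected. By the matrix-tree theorem the graph has (1/7) * product of the nonzero eigenvalues = 16807 spanning trees.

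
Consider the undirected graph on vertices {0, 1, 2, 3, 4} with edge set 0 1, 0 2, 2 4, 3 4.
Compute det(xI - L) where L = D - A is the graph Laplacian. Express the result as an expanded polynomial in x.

Each diagonal entry of L is the vertex degree and each off-diagonal entry is -1 where an edge is present, 0 otherwise; in the order [0, 1, 2, 3, 4] the diagonal is [2, 1, 2, 1, 2]. L has integer entries, so p(x) = det(xI - L) has integer coefficients. Expanding the determinant yields x^5 - 8x^4 + 21x^3 - 20x^2 + 5x. The constant term is 0 because L is singular (the all-ones vector lies in its kernel).

x^5 - 8x^4 + 21x^3 - 20x^2 + 5x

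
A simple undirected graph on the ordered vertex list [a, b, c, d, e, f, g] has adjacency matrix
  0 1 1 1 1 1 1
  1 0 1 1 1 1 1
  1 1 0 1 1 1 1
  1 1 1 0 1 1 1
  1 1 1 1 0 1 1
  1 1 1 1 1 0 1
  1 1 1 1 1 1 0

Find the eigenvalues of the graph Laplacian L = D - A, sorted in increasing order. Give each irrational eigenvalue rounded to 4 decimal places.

[0, 7, 7, 7, 7, 7, 7]

Reading degrees in the order [a, b, c, d, e, f, g] gives [6, 6, 6, 6, 6, 6, 6]; set D = diag(6, 6, 6, 6, 6, 6, 6) and form L = D - A. Diagonalising L (or applying a numerical eigensolver to the 7x7 matrix) gives the spectrum above. The single zero eigenvalue shows the graph is connected. The largest eigenvalue, 7, is at most the vertex count 7.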